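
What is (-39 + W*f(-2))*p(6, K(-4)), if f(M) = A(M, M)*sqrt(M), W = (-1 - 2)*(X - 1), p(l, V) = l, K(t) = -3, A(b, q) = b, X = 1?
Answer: -234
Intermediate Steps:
W = 0 (W = (-1 - 2)*(1 - 1) = -3*0 = 0)
f(M) = M**(3/2) (f(M) = M*sqrt(M) = M**(3/2))
(-39 + W*f(-2))*p(6, K(-4)) = (-39 + 0*(-2)**(3/2))*6 = (-39 + 0*(-2*I*sqrt(2)))*6 = (-39 + 0)*6 = -39*6 = -234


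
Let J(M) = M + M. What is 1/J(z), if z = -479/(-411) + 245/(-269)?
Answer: 110559/56312 ≈ 1.9633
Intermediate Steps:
z = 28156/110559 (z = -479*(-1/411) + 245*(-1/269) = 479/411 - 245/269 = 28156/110559 ≈ 0.25467)
J(M) = 2*M
1/J(z) = 1/(2*(28156/110559)) = 1/(56312/110559) = 110559/56312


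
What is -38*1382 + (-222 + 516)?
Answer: -52222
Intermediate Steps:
-38*1382 + (-222 + 516) = -52516 + 294 = -52222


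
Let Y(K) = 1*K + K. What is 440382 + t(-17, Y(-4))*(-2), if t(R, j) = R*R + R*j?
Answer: 439532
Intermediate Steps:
Y(K) = 2*K (Y(K) = K + K = 2*K)
t(R, j) = R² + R*j
440382 + t(-17, Y(-4))*(-2) = 440382 - 17*(-17 + 2*(-4))*(-2) = 440382 - 17*(-17 - 8)*(-2) = 440382 - 17*(-25)*(-2) = 440382 + 425*(-2) = 440382 - 850 = 439532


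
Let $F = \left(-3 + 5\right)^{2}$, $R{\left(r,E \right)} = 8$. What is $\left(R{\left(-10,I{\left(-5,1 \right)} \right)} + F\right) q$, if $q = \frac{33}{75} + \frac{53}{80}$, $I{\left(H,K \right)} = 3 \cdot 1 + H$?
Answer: $\frac{1323}{100} \approx 13.23$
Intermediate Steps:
$I{\left(H,K \right)} = 3 + H$
$q = \frac{441}{400}$ ($q = 33 \cdot \frac{1}{75} + 53 \cdot \frac{1}{80} = \frac{11}{25} + \frac{53}{80} = \frac{441}{400} \approx 1.1025$)
$F = 4$ ($F = 2^{2} = 4$)
$\left(R{\left(-10,I{\left(-5,1 \right)} \right)} + F\right) q = \left(8 + 4\right) \frac{441}{400} = 12 \cdot \frac{441}{400} = \frac{1323}{100}$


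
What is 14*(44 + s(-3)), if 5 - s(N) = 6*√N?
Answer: 686 - 84*I*√3 ≈ 686.0 - 145.49*I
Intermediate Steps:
s(N) = 5 - 6*√N
14*(44 + s(-3)) = 14*(44 + (5 - 6*I*√3)) = 14*(49 - 6*I*√3) = 686 - 84*I*√3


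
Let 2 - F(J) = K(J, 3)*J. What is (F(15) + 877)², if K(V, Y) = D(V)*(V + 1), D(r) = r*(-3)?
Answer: 136399041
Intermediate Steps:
D(r) = -3*r
K(V, Y) = -3*V*(1 + V) (K(V, Y) = (-3*V)*(V + 1) = (-3*V)*(1 + V) = -3*V*(1 + V))
F(J) = 2 + 3*J²*(1 + J) (F(J) = 2 - (-3*J*(1 + J))*J = 2 - (-3)*J²*(1 + J) = 2 + 3*J²*(1 + J))
(F(15) + 877)² = ((2 + 3*15²*(1 + 15)) + 877)² = ((2 + 3*225*16) + 877)² = ((2 + 10800) + 877)² = (10802 + 877)² = 11679² = 136399041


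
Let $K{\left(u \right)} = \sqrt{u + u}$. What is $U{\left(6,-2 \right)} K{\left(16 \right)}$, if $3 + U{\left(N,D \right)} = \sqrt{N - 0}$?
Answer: $4 \sqrt{2} \left(-3 + \sqrt{6}\right) \approx -3.1142$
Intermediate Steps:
$K{\left(u \right)} = \sqrt{2} \sqrt{u}$ ($K{\left(u \right)} = \sqrt{2 u} = \sqrt{2} \sqrt{u}$)
$U{\left(N,D \right)} = -3 + \sqrt{N}$ ($U{\left(N,D \right)} = -3 + \sqrt{N - 0} = -3 + \sqrt{N + 0} = -3 + \sqrt{N}$)
$U{\left(6,-2 \right)} K{\left(16 \right)} = \left(-3 + \sqrt{6}\right) \sqrt{2} \sqrt{16} = \left(-3 + \sqrt{6}\right) \sqrt{2} \cdot 4 = \left(-3 + \sqrt{6}\right) 4 \sqrt{2} = 4 \sqrt{2} \left(-3 + \sqrt{6}\right)$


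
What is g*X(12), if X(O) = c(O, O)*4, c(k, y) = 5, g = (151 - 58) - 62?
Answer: 620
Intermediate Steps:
g = 31 (g = 93 - 62 = 31)
X(O) = 20 (X(O) = 5*4 = 20)
g*X(12) = 31*20 = 620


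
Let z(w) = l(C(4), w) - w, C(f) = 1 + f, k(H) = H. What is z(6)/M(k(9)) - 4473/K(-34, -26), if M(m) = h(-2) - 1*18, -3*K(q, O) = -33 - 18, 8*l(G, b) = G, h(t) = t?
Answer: -714949/2720 ≈ -262.85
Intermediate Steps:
l(G, b) = G/8
z(w) = 5/8 - w (z(w) = (1 + 4)/8 - w = (⅛)*5 - w = 5/8 - w)
K(q, O) = 17 (K(q, O) = -(-33 - 18)/3 = -⅓*(-51) = 17)
M(m) = -20 (M(m) = -2 - 1*18 = -2 - 18 = -20)
z(6)/M(k(9)) - 4473/K(-34, -26) = (5/8 - 1*6)/(-20) - 4473/17 = (5/8 - 6)*(-1/20) - 4473*1/17 = -43/8*(-1/20) - 4473/17 = 43/160 - 4473/17 = -714949/2720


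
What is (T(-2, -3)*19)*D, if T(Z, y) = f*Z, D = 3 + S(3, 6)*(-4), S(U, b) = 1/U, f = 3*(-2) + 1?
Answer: 950/3 ≈ 316.67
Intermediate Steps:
f = -5 (f = -6 + 1 = -5)
D = 5/3 (D = 3 - 4/3 = 5/3 ≈ 1.6667)
T(Z, y) = -5*Z
(T(-2, -3)*19)*D = (-5*(-2)*19)*(5/3) = (10*19)*(5/3) = 190*(5/3) = 950/3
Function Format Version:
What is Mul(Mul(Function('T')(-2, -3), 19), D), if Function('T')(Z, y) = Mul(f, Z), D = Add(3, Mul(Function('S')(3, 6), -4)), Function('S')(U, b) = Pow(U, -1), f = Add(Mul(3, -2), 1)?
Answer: Rational(950, 3) ≈ 316.67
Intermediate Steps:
f = -5 (f = Add(-6, 1) = -5)
D = Rational(5, 3) (D = Add(3, Mul(Pow(3, -1), -4)) = Add(3, Mul(Rational(1, 3), -4)) = Add(3, Rational(-4, 3)) = Rational(5, 3) ≈ 1.6667)
Function('T')(Z, y) = Mul(-5, Z)
Mul(Mul(Function('T')(-2, -3), 19), D) = Mul(Mul(Mul(-5, -2), 19), Rational(5, 3)) = Mul(Mul(10, 19), Rational(5, 3)) = Mul(190, Rational(5, 3)) = Rational(950, 3)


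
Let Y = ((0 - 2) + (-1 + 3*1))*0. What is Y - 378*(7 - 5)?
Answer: -756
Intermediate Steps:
Y = 0 (Y = (-2 + (-1 + 3))*0 = (-2 + 2)*0 = 0*0 = 0)
Y - 378*(7 - 5) = 0 - 378*(7 - 5) = 0 - 378*2 = 0 - 63*12 = 0 - 756 = -756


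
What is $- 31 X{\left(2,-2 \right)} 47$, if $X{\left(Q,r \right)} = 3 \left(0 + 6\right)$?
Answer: $-26226$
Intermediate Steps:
$X{\left(Q,r \right)} = 18$ ($X{\left(Q,r \right)} = 3 \cdot 6 = 18$)
$- 31 X{\left(2,-2 \right)} 47 = \left(-31\right) 18 \cdot 47 = \left(-558\right) 47 = -26226$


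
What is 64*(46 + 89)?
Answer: 8640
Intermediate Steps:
64*(46 + 89) = 64*135 = 8640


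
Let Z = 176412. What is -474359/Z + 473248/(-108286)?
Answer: -67426532425/9551474916 ≈ -7.0593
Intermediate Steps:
-474359/Z + 473248/(-108286) = -474359/176412 + 473248/(-108286) = -474359*1/176412 + 473248*(-1/108286) = -474359/176412 - 236624/54143 = -67426532425/9551474916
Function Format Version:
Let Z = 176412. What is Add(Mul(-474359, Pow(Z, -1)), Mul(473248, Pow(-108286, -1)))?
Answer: Rational(-67426532425, 9551474916) ≈ -7.0593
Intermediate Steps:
Add(Mul(-474359, Pow(Z, -1)), Mul(473248, Pow(-108286, -1))) = Add(Mul(-474359, Pow(176412, -1)), Mul(473248, Pow(-108286, -1))) = Add(Mul(-474359, Rational(1, 176412)), Mul(473248, Rational(-1, 108286))) = Add(Rational(-474359, 176412), Rational(-236624, 54143)) = Rational(-67426532425, 9551474916)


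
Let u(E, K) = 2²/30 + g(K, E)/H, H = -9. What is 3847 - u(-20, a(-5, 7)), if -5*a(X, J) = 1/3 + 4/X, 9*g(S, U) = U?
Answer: 1557881/405 ≈ 3846.6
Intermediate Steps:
g(S, U) = U/9
a(X, J) = -1/15 - 4/(5*X) (a(X, J) = -(1/3 + 4/X)/5 = -(1*(⅓) + 4/X)/5 = -(⅓ + 4/X)/5 = -1/15 - 4/(5*X))
u(E, K) = 2/15 - E/81 (u(E, K) = 2²/30 + (E/9)/(-9) = 4*(1/30) + (E/9)*(-⅑) = 2/15 - E/81)
3847 - u(-20, a(-5, 7)) = 3847 - (2/15 - 1/81*(-20)) = 3847 - (2/15 + 20/81) = 3847 - 1*154/405 = 3847 - 154/405 = 1557881/405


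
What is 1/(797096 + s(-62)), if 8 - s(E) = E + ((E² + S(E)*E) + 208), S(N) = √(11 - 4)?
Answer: 56651/44930699292 - 31*√7/314514895044 ≈ 1.2606e-6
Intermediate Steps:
S(N) = √7
s(E) = -200 - E - E² - E*√7 (s(E) = 8 - (E + ((E² + √7*E) + 208)) = 8 - (E + ((E² + E*√7) + 208)) = 8 - (E + (208 + E² + E*√7)) = 8 - (208 + E + E² + E*√7) = 8 + (-208 - E - E² - E*√7) = -200 - E - E² - E*√7)
1/(797096 + s(-62)) = 1/(797096 + (-200 - 1*(-62) - 1*(-62)² - 1*(-62)*√7)) = 1/(797096 + (-200 + 62 - 1*3844 + 62*√7)) = 1/(797096 + (-200 + 62 - 3844 + 62*√7)) = 1/(797096 + (-3982 + 62*√7)) = 1/(793114 + 62*√7)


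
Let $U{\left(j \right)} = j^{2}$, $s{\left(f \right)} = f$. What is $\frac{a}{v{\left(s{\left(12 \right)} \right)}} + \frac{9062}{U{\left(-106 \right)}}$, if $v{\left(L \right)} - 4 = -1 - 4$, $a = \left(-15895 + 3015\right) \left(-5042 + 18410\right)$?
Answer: $\frac{967306345651}{5618} \approx 1.7218 \cdot 10^{8}$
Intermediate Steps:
$a = -172179840$ ($a = \left(-12880\right) 13368 = -172179840$)
$v{\left(L \right)} = -1$ ($v{\left(L \right)} = 4 - 5 = -1$)
$\frac{a}{v{\left(s{\left(12 \right)} \right)}} + \frac{9062}{U{\left(-106 \right)}} = - \frac{172179840}{-1} + \frac{9062}{\left(-106\right)^{2}} = \left(-172179840\right) \left(-1\right) + \frac{9062}{11236} = 172179840 + 9062 \cdot \frac{1}{11236} = 172179840 + \frac{4531}{5618} = \frac{967306345651}{5618}$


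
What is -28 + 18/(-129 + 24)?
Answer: -986/35 ≈ -28.171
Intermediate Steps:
-28 + 18/(-129 + 24) = -28 + 18/(-105) = -28 + 18*(-1/105) = -28 - 6/35 = -986/35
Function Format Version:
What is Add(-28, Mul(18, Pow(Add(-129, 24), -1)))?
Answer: Rational(-986, 35) ≈ -28.171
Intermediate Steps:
Add(-28, Mul(18, Pow(Add(-129, 24), -1))) = Add(-28, Mul(18, Pow(-105, -1))) = Add(-28, Mul(18, Rational(-1, 105))) = Add(-28, Rational(-6, 35)) = Rational(-986, 35)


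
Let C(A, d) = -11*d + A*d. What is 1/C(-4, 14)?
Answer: -1/210 ≈ -0.0047619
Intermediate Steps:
1/C(-4, 14) = 1/(14*(-11 - 4)) = 1/(14*(-15)) = 1/(-210) = -1/210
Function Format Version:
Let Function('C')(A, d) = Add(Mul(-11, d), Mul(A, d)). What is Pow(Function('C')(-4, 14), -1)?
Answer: Rational(-1, 210) ≈ -0.0047619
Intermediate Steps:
Pow(Function('C')(-4, 14), -1) = Pow(Mul(14, Add(-11, -4)), -1) = Pow(Mul(14, -15), -1) = Pow(-210, -1) = Rational(-1, 210)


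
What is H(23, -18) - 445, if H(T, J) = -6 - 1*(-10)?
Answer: -441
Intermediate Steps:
H(T, J) = 4 (H(T, J) = -6 + 10 = 4)
H(23, -18) - 445 = 4 - 445 = -441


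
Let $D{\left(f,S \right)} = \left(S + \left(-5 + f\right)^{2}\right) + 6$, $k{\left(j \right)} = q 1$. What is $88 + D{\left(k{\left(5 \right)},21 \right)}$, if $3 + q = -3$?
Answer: $236$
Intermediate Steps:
$q = -6$ ($q = -3 - 3 = -6$)
$k{\left(j \right)} = -6$ ($k{\left(j \right)} = \left(-6\right) 1 = -6$)
$D{\left(f,S \right)} = 6 + S + \left(-5 + f\right)^{2}$
$88 + D{\left(k{\left(5 \right)},21 \right)} = 88 + \left(6 + 21 + \left(-5 - 6\right)^{2}\right) = 88 + \left(6 + 21 + \left(-11\right)^{2}\right) = 88 + \left(6 + 21 + 121\right) = 88 + 148 = 236$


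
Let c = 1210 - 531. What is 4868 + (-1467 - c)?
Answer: 2722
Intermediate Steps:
c = 679
4868 + (-1467 - c) = 4868 + (-1467 - 1*679) = 4868 + (-1467 - 679) = 4868 - 2146 = 2722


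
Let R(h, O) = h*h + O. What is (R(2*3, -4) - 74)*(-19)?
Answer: 798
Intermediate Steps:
R(h, O) = O + h² (R(h, O) = h² + O = O + h²)
(R(2*3, -4) - 74)*(-19) = ((-4 + (2*3)²) - 74)*(-19) = ((-4 + 6²) - 74)*(-19) = ((-4 + 36) - 74)*(-19) = (32 - 74)*(-19) = -42*(-19) = 798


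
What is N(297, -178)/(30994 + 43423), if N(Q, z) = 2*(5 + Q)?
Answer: 604/74417 ≈ 0.0081164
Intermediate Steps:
N(Q, z) = 10 + 2*Q
N(297, -178)/(30994 + 43423) = (10 + 2*297)/(30994 + 43423) = (10 + 594)/74417 = 604*(1/74417) = 604/74417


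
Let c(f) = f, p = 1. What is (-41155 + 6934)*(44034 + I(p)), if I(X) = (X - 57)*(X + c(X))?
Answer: -1503054762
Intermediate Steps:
I(X) = 2*X*(-57 + X) (I(X) = (X - 57)*(X + X) = (-57 + X)*(2*X) = 2*X*(-57 + X))
(-41155 + 6934)*(44034 + I(p)) = (-41155 + 6934)*(44034 + 2*1*(-57 + 1)) = -34221*(44034 + 2*1*(-56)) = -34221*(44034 - 112) = -34221*43922 = -1503054762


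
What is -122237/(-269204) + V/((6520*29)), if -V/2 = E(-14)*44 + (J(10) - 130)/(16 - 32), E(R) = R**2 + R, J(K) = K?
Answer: 4699240659/12725273080 ≈ 0.36928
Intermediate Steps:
E(R) = R + R**2
V = -16031 (V = -2*(-14*(1 - 14)*44 + (10 - 130)/(16 - 32)) = -2*(-14*(-13)*44 - 120/(-16)) = -2*(182*44 - 120*(-1/16)) = -2*(8008 + 15/2) = -2*16031/2 = -16031)
-122237/(-269204) + V/((6520*29)) = -122237/(-269204) - 16031/(6520*29) = -122237*(-1/269204) - 16031/189080 = 122237/269204 - 16031*1/189080 = 122237/269204 - 16031/189080 = 4699240659/12725273080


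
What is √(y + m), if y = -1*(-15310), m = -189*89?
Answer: I*√1511 ≈ 38.872*I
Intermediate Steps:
m = -16821
y = 15310
√(y + m) = √(15310 - 16821) = √(-1511) = I*√1511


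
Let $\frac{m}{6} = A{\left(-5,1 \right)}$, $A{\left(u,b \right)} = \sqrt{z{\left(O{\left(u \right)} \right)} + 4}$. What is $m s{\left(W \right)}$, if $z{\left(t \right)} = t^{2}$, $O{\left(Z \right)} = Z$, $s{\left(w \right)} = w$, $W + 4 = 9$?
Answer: $30 \sqrt{29} \approx 161.55$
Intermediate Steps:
$W = 5$ ($W = -4 + 9 = 5$)
$A{\left(u,b \right)} = \sqrt{4 + u^{2}}$ ($A{\left(u,b \right)} = \sqrt{u^{2} + 4} = \sqrt{4 + u^{2}}$)
$m = 6 \sqrt{29}$ ($m = 6 \sqrt{4 + \left(-5\right)^{2}} = 6 \sqrt{4 + 25} = 6 \sqrt{29} \approx 32.311$)
$m s{\left(W \right)} = 6 \sqrt{29} \cdot 5 = 30 \sqrt{29}$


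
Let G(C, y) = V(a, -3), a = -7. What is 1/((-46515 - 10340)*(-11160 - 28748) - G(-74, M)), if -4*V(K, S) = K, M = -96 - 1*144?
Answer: 4/9075877353 ≈ 4.4073e-10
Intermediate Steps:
M = -240 (M = -96 - 144 = -240)
V(K, S) = -K/4
G(C, y) = 7/4 (G(C, y) = -¼*(-7) = 7/4)
1/((-46515 - 10340)*(-11160 - 28748) - G(-74, M)) = 1/((-46515 - 10340)*(-11160 - 28748) - 1*7/4) = 1/(-56855*(-39908) - 7/4) = 1/(2268969340 - 7/4) = 1/(9075877353/4) = 4/9075877353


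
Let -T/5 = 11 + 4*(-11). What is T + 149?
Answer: 314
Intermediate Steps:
T = 165 (T = -5*(11 + 4*(-11)) = -5*(11 - 44) = -5*(-33) = 165)
T + 149 = 165 + 149 = 314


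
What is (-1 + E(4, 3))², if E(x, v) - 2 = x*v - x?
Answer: 81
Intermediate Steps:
E(x, v) = 2 - x + v*x (E(x, v) = 2 + (x*v - x) = 2 + (v*x - x) = 2 + (-x + v*x) = 2 - x + v*x)
(-1 + E(4, 3))² = (-1 + (2 - 1*4 + 3*4))² = (-1 + (2 - 4 + 12))² = (-1 + 10)² = 9² = 81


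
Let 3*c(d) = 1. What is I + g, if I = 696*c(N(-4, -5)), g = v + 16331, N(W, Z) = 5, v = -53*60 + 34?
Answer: 13417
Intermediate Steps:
v = -3146 (v = -3180 + 34 = -3146)
c(d) = ⅓ (c(d) = (⅓)*1 = ⅓)
g = 13185 (g = -3146 + 16331 = 13185)
I = 232 (I = 696*(⅓) = 232)
I + g = 232 + 13185 = 13417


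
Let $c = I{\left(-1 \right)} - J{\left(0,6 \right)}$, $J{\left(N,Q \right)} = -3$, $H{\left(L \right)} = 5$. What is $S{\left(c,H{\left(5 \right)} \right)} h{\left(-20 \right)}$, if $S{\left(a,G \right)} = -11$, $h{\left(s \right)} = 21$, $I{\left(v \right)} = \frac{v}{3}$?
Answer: $-231$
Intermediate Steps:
$I{\left(v \right)} = \frac{v}{3}$ ($I{\left(v \right)} = v \frac{1}{3} = \frac{v}{3}$)
$c = \frac{8}{3}$ ($c = \frac{1}{3} \left(-1\right) - -3 = - \frac{1}{3} + 3 = \frac{8}{3} \approx 2.6667$)
$S{\left(c,H{\left(5 \right)} \right)} h{\left(-20 \right)} = \left(-11\right) 21 = -231$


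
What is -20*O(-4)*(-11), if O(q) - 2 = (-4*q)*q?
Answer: -13640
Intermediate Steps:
O(q) = 2 - 4*q² (O(q) = 2 + (-4*q)*q = 2 - 4*q²)
-20*O(-4)*(-11) = -20*(2 - 4*(-4)²)*(-11) = -20*(2 - 4*16)*(-11) = -20*(2 - 64)*(-11) = -20*(-62)*(-11) = 1240*(-11) = -13640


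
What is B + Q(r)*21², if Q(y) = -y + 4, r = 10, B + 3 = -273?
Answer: -2922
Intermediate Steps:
B = -276 (B = -3 - 273 = -276)
Q(y) = 4 - y
B + Q(r)*21² = -276 + (4 - 1*10)*21² = -276 + (4 - 10)*441 = -276 - 6*441 = -276 - 2646 = -2922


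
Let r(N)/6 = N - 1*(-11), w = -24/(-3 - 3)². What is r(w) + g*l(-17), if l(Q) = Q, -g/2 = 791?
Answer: 26956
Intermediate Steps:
g = -1582 (g = -2*791 = -1582)
w = -⅔ (w = -24/((-6)²) = -24/36 = -24*1/36 = -⅔ ≈ -0.66667)
r(N) = 66 + 6*N (r(N) = 6*(N - 1*(-11)) = 6*(N + 11) = 6*(11 + N) = 66 + 6*N)
r(w) + g*l(-17) = (66 + 6*(-⅔)) - 1582*(-17) = (66 - 4) + 26894 = 62 + 26894 = 26956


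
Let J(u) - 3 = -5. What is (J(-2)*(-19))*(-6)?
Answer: -228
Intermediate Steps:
J(u) = -2 (J(u) = 3 - 5 = -2)
(J(-2)*(-19))*(-6) = -2*(-19)*(-6) = 38*(-6) = -228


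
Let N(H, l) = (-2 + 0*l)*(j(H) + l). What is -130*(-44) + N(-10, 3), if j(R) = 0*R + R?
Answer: 5734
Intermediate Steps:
j(R) = R (j(R) = 0 + R = R)
N(H, l) = -2*H - 2*l (N(H, l) = (-2 + 0*l)*(H + l) = (-2 + 0)*(H + l) = -2*(H + l) = -2*H - 2*l)
-130*(-44) + N(-10, 3) = -130*(-44) + (-2*(-10) - 2*3) = 5720 + (20 - 6) = 5720 + 14 = 5734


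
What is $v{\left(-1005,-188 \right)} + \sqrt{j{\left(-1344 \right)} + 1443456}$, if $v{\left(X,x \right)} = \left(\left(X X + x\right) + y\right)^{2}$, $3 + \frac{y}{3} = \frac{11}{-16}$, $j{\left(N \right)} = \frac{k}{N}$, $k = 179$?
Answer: $\frac{261055596556225}{256} + \frac{\sqrt{40740098385}}{168} \approx 1.0197 \cdot 10^{12}$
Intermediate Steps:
$j{\left(N \right)} = \frac{179}{N}$
$y = - \frac{177}{16}$ ($y = -9 + 3 \frac{11}{-16} = -9 + 3 \cdot 11 \left(- \frac{1}{16}\right) = -9 + 3 \left(- \frac{11}{16}\right) = -9 - \frac{33}{16} = - \frac{177}{16} \approx -11.063$)
$v{\left(X,x \right)} = \left(- \frac{177}{16} + x + X^{2}\right)^{2}$ ($v{\left(X,x \right)} = \left(\left(X X + x\right) - \frac{177}{16}\right)^{2} = \left(\left(X^{2} + x\right) - \frac{177}{16}\right)^{2} = \left(\left(x + X^{2}\right) - \frac{177}{16}\right)^{2} = \left(- \frac{177}{16} + x + X^{2}\right)^{2}$)
$v{\left(-1005,-188 \right)} + \sqrt{j{\left(-1344 \right)} + 1443456} = \frac{\left(-177 + 16 \left(-188\right) + 16 \left(-1005\right)^{2}\right)^{2}}{256} + \sqrt{\frac{179}{-1344} + 1443456} = \frac{\left(-177 - 3008 + 16 \cdot 1010025\right)^{2}}{256} + \sqrt{179 \left(- \frac{1}{1344}\right) + 1443456} = \frac{\left(-177 - 3008 + 16160400\right)^{2}}{256} + \sqrt{- \frac{179}{1344} + 1443456} = \frac{16157215^{2}}{256} + \sqrt{\frac{1940004685}{1344}} = \frac{1}{256} \cdot 261055596556225 + \frac{\sqrt{40740098385}}{168} = \frac{261055596556225}{256} + \frac{\sqrt{40740098385}}{168}$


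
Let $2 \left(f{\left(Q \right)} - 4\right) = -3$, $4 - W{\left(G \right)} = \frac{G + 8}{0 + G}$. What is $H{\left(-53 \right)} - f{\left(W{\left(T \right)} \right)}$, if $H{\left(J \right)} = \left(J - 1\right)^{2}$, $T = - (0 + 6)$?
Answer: $\frac{5827}{2} \approx 2913.5$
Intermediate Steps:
$T = -6$ ($T = \left(-1\right) 6 = -6$)
$W{\left(G \right)} = 4 - \frac{8 + G}{G}$ ($W{\left(G \right)} = 4 - \frac{G + 8}{0 + G} = 4 - \frac{8 + G}{G}$)
$H{\left(J \right)} = \left(-1 + J\right)^{2}$
$f{\left(Q \right)} = \frac{5}{2}$ ($f{\left(Q \right)} = 4 + \frac{1}{2} \left(-3\right) = 4 - \frac{3}{2} = \frac{5}{2}$)
$H{\left(-53 \right)} - f{\left(W{\left(T \right)} \right)} = \left(-1 - 53\right)^{2} - \frac{5}{2} = \left(-54\right)^{2} - \frac{5}{2} = 2916 - \frac{5}{2} = \frac{5827}{2}$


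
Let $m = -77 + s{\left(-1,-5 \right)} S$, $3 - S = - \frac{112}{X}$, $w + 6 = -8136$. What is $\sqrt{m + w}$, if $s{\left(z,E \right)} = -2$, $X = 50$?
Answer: $\frac{i \sqrt{205737}}{5} \approx 90.716 i$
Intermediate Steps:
$w = -8142$ ($w = -6 - 8136 = -8142$)
$S = \frac{131}{25}$ ($S = 3 - - \frac{112}{50} = 3 - \left(-112\right) \frac{1}{50} = 3 - - \frac{56}{25} = 3 + \frac{56}{25} = \frac{131}{25} \approx 5.24$)
$m = - \frac{2187}{25}$ ($m = -77 - \frac{262}{25} = - \frac{2187}{25} \approx -87.48$)
$\sqrt{m + w} = \sqrt{- \frac{2187}{25} - 8142} = \sqrt{- \frac{205737}{25}} = \frac{i \sqrt{205737}}{5}$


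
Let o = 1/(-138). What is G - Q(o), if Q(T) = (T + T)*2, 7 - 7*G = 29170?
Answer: -2012233/483 ≈ -4166.1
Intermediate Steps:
G = -29163/7 (G = 1 - 1/7*29170 = 1 - 29170/7 = -29163/7 ≈ -4166.1)
o = -1/138 ≈ -0.0072464
Q(T) = 4*T (Q(T) = (2*T)*2 = 4*T)
G - Q(o) = -29163/7 - 4*(-1)/138 = -29163/7 - 1*(-2/69) = -29163/7 + 2/69 = -2012233/483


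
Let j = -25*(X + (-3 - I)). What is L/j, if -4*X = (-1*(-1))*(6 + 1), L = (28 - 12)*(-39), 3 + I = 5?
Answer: -832/225 ≈ -3.6978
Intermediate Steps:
I = 2 (I = -3 + 5 = 2)
L = -624 (L = 16*(-39) = -624)
X = -7/4 (X = -(-1*(-1))*(6 + 1)/4 = -7/4 ≈ -1.7500)
j = 675/4 (j = -25*(-7/4 + (-3 - 1*2)) = -25*(-7/4 + (-3 - 2)) = -25*(-7/4 - 5) = -25*(-27/4) = 675/4 ≈ 168.75)
L/j = -624/675/4 = -624*4/675 = -832/225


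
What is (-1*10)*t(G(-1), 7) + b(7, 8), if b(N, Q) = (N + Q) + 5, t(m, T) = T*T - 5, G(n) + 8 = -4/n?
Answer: -420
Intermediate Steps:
G(n) = -8 - 4/n
t(m, T) = -5 + T² (t(m, T) = T² - 5 = -5 + T²)
b(N, Q) = 5 + N + Q
(-1*10)*t(G(-1), 7) + b(7, 8) = (-1*10)*(-5 + 7²) + (5 + 7 + 8) = -10*(-5 + 49) + 20 = -10*44 + 20 = -440 + 20 = -420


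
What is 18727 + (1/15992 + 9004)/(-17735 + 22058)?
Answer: 39236529497/2094952 ≈ 18729.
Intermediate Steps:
18727 + (1/15992 + 9004)/(-17735 + 22058) = 18727 + (1/15992 + 9004)/4323 = 18727 + (143991969/15992)*(1/4323) = 18727 + 4363393/2094952 = 39236529497/2094952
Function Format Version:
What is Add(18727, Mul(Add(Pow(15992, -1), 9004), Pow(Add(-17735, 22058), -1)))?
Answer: Rational(39236529497, 2094952) ≈ 18729.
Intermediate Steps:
Add(18727, Mul(Add(Pow(15992, -1), 9004), Pow(Add(-17735, 22058), -1))) = Add(18727, Mul(Add(Rational(1, 15992), 9004), Pow(4323, -1))) = Add(18727, Mul(Rational(143991969, 15992), Rational(1, 4323))) = Add(18727, Rational(4363393, 2094952)) = Rational(39236529497, 2094952)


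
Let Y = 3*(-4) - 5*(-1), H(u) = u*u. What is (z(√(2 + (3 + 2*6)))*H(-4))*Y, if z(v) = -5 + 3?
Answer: 224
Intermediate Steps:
H(u) = u²
Y = -7 (Y = -12 + 5 = -7)
z(v) = -2
(z(√(2 + (3 + 2*6)))*H(-4))*Y = -2*(-4)²*(-7) = -2*16*(-7) = -32*(-7) = 224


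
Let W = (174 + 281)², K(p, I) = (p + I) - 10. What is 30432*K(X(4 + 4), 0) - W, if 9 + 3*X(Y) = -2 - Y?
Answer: -704081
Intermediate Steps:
X(Y) = -11/3 - Y/3 (X(Y) = -3 + (-2 - Y)/3 = -3 + (-⅔ - Y/3) = -11/3 - Y/3)
K(p, I) = -10 + I + p (K(p, I) = (I + p) - 10 = -10 + I + p)
W = 207025 (W = 455² = 207025)
30432*K(X(4 + 4), 0) - W = 30432*(-10 + 0 + (-11/3 - (4 + 4)/3)) - 1*207025 = 30432*(-10 + 0 + (-11/3 - ⅓*8)) - 207025 = 30432*(-10 + 0 + (-11/3 - 8/3)) - 207025 = 30432*(-10 + 0 - 19/3) - 207025 = 30432*(-49/3) - 207025 = -497056 - 207025 = -704081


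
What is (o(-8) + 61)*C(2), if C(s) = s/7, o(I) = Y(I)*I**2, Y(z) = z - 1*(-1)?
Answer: -774/7 ≈ -110.57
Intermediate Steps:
Y(z) = 1 + z (Y(z) = z + 1 = 1 + z)
o(I) = I**2*(1 + I) (o(I) = (1 + I)*I**2 = I**2*(1 + I))
C(s) = s/7 (C(s) = s*(1/7) = s/7)
(o(-8) + 61)*C(2) = ((-8)**2*(1 - 8) + 61)*((1/7)*2) = (64*(-7) + 61)*(2/7) = (-448 + 61)*(2/7) = -387*2/7 = -774/7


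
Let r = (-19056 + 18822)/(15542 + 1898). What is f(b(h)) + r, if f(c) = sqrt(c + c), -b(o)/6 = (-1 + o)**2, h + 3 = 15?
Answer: -117/8720 + 22*I*sqrt(3) ≈ -0.013417 + 38.105*I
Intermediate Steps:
h = 12 (h = -3 + 15 = 12)
b(o) = -6*(-1 + o)**2
f(c) = sqrt(2)*sqrt(c) (f(c) = sqrt(2*c) = sqrt(2)*sqrt(c))
r = -117/8720 (r = -234/17440 = -234*1/17440 = -117/8720 ≈ -0.013417)
f(b(h)) + r = sqrt(2)*sqrt(-6*(-1 + 12)**2) - 117/8720 = sqrt(2)*sqrt(-6*11**2) - 117/8720 = sqrt(2)*sqrt(-6*121) - 117/8720 = sqrt(2)*sqrt(-726) - 117/8720 = sqrt(2)*(11*I*sqrt(6)) - 117/8720 = 22*I*sqrt(3) - 117/8720 = -117/8720 + 22*I*sqrt(3)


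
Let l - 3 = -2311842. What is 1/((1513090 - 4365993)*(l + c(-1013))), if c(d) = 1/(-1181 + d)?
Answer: 2194/14470422609298601 ≈ 1.5162e-13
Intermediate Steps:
l = -2311839 (l = 3 - 2311842 = -2311839)
1/((1513090 - 4365993)*(l + c(-1013))) = 1/((1513090 - 4365993)*(-2311839 + 1/(-1181 - 1013))) = 1/(-2852903*(-2311839 + 1/(-2194))) = 1/(-2852903*(-2311839 - 1/2194)) = 1/(-2852903*(-5072174767/2194)) = 1/(14470422609298601/2194) = 2194/14470422609298601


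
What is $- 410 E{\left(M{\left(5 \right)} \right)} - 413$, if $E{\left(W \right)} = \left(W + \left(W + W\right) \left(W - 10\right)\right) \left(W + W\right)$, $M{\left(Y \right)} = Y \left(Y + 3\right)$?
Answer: $-80032413$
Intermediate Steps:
$M{\left(Y \right)} = Y \left(3 + Y\right)$
$E{\left(W \right)} = 2 W \left(W + 2 W \left(-10 + W\right)\right)$ ($E{\left(W \right)} = \left(W + 2 W \left(-10 + W\right)\right) 2 W = 2 W \left(W + 2 W \left(-10 + W\right)\right)$)
$- 410 E{\left(M{\left(5 \right)} \right)} - 413 = - 410 \left(5 \left(3 + 5\right)\right)^{2} \left(-38 + 4 \cdot 5 \left(3 + 5\right)\right) - 413 = - 410 \left(5 \cdot 8\right)^{2} \left(-38 + 4 \cdot 5 \cdot 8\right) - 413 = - 410 \cdot 40^{2} \left(-38 + 4 \cdot 40\right) - 413 = - 410 \cdot 1600 \left(-38 + 160\right) - 413 = - 410 \cdot 1600 \cdot 122 - 413 = \left(-410\right) 195200 - 413 = -80032000 - 413 = -80032413$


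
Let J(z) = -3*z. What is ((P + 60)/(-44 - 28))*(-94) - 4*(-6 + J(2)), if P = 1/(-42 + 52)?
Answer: 45527/360 ≈ 126.46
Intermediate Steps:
P = ⅒ (P = 1/10 = ⅒ ≈ 0.10000)
((P + 60)/(-44 - 28))*(-94) - 4*(-6 + J(2)) = ((⅒ + 60)/(-44 - 28))*(-94) - 4*(-6 - 3*2) = ((601/10)/(-72))*(-94) - 4*(-6 - 6) = ((601/10)*(-1/72))*(-94) - 4*(-12) = -601/720*(-94) + 48 = 28247/360 + 48 = 45527/360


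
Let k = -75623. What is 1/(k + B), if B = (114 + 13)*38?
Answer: -1/70797 ≈ -1.4125e-5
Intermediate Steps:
B = 4826 (B = 127*38 = 4826)
1/(k + B) = 1/(-75623 + 4826) = 1/(-70797) = -1/70797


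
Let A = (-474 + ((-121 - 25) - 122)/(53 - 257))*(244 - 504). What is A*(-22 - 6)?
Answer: -175498960/51 ≈ -3.4412e+6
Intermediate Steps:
A = 6267820/51 (A = (-474 + (-146 - 122)/(-204))*(-260) = (-474 - 268*(-1/204))*(-260) = (-474 + 67/51)*(-260) = -24107/51*(-260) = 6267820/51 ≈ 1.2290e+5)
A*(-22 - 6) = 6267820*(-22 - 6)/51 = (6267820/51)*(-28) = -175498960/51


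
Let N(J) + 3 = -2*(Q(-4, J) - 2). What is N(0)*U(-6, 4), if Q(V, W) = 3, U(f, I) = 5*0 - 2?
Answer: 10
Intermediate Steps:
U(f, I) = -2 (U(f, I) = 0 - 2 = -2)
N(J) = -5 (N(J) = -3 - 2*(3 - 2) = -3 - 2*1 = -3 - 2 = -5)
N(0)*U(-6, 4) = -5*(-2) = 10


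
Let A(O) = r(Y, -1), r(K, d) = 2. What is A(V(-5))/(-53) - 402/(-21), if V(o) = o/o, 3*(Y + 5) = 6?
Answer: 7088/371 ≈ 19.105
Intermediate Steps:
Y = -3 (Y = -5 + (⅓)*6 = -5 + 2 = -3)
V(o) = 1
A(O) = 2
A(V(-5))/(-53) - 402/(-21) = 2/(-53) - 402/(-21) = 2*(-1/53) - 402*(-1/21) = -2/53 + 134/7 = 7088/371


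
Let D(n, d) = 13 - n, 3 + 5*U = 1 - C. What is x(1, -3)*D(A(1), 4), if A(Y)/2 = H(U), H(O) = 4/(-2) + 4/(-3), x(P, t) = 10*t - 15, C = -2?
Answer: -885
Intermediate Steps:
x(P, t) = -15 + 10*t
U = 0 (U = -3/5 + (1 - 1*(-2))/5 = -3/5 + (1 + 2)/5 = -3/5 + (1/5)*3 = -3/5 + 3/5 = 0)
H(O) = -10/3 (H(O) = 4*(-1/2) + 4*(-1/3) = -2 - 4/3 = -10/3)
A(Y) = -20/3 (A(Y) = 2*(-10/3) = -20/3)
x(1, -3)*D(A(1), 4) = (-15 + 10*(-3))*(13 - 1*(-20/3)) = (-15 - 30)*(13 + 20/3) = -45*59/3 = -885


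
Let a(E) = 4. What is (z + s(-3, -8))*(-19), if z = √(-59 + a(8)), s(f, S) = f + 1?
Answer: 38 - 19*I*√55 ≈ 38.0 - 140.91*I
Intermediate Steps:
s(f, S) = 1 + f
z = I*√55 (z = √(-59 + 4) = √(-55) = I*√55 ≈ 7.4162*I)
(z + s(-3, -8))*(-19) = (I*√55 + (1 - 3))*(-19) = (I*√55 - 2)*(-19) = (-2 + I*√55)*(-19) = 38 - 19*I*√55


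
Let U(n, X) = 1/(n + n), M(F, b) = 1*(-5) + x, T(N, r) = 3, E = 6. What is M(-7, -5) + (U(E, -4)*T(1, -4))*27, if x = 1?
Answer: 11/4 ≈ 2.7500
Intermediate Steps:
M(F, b) = -4 (M(F, b) = 1*(-5) + 1 = -5 + 1 = -4)
U(n, X) = 1/(2*n)
M(-7, -5) + (U(E, -4)*T(1, -4))*27 = -4 + (((½)/6)*3)*27 = -4 + (((½)*(⅙))*3)*27 = -4 + ((1/12)*3)*27 = -4 + (¼)*27 = -4 + 27/4 = 11/4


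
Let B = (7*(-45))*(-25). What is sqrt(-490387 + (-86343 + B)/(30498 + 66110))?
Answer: I*sqrt(71513144810758)/12076 ≈ 700.28*I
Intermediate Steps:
B = 7875 (B = -315*(-25) = 7875)
sqrt(-490387 + (-86343 + B)/(30498 + 66110)) = sqrt(-490387 + (-86343 + 7875)/(30498 + 66110)) = sqrt(-490387 - 78468/96608) = sqrt(-490387 - 78468*1/96608) = sqrt(-490387 - 19617/24152) = sqrt(-11843846441/24152) = I*sqrt(71513144810758)/12076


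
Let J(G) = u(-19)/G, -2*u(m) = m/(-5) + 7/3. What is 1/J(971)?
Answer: -14565/46 ≈ -316.63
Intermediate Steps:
u(m) = -7/6 + m/10 (u(m) = -(m/(-5) + 7/3)/2 = -(m*(-⅕) + 7*(⅓))/2 = -(-m/5 + 7/3)/2 = -(7/3 - m/5)/2 = -7/6 + m/10)
J(G) = -46/(15*G) (J(G) = (-7/6 + (⅒)*(-19))/G = (-7/6 - 19/10)/G = -46/(15*G))
1/J(971) = 1/(-46/15/971) = 1/(-46/15*1/971) = 1/(-46/14565) = -14565/46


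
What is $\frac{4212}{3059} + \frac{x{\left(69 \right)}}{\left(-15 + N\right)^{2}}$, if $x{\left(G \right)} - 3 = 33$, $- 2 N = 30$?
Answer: $\frac{108359}{76475} \approx 1.4169$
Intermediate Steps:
$N = -15$ ($N = \left(- \frac{1}{2}\right) 30 = -15$)
$x{\left(G \right)} = 36$ ($x{\left(G \right)} = 3 + 33 = 36$)
$\frac{4212}{3059} + \frac{x{\left(69 \right)}}{\left(-15 + N\right)^{2}} = \frac{4212}{3059} + \frac{36}{\left(-15 - 15\right)^{2}} = 4212 \cdot \frac{1}{3059} + \frac{36}{\left(-30\right)^{2}} = \frac{4212}{3059} + \frac{36}{900} = \frac{4212}{3059} + 36 \cdot \frac{1}{900} = \frac{4212}{3059} + \frac{1}{25} = \frac{108359}{76475}$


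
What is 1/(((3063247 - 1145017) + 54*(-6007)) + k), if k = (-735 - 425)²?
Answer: 1/2939452 ≈ 3.4020e-7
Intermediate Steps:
k = 1345600 (k = (-1160)² = 1345600)
1/(((3063247 - 1145017) + 54*(-6007)) + k) = 1/(((3063247 - 1145017) + 54*(-6007)) + 1345600) = 1/((1918230 - 324378) + 1345600) = 1/(1593852 + 1345600) = 1/2939452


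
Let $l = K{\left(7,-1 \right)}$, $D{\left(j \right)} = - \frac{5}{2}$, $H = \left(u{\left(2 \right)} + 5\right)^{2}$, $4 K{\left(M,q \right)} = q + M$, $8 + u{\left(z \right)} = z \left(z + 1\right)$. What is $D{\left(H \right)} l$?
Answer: $- \frac{15}{4} \approx -3.75$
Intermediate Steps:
$u{\left(z \right)} = -8 + z \left(1 + z\right)$ ($u{\left(z \right)} = -8 + z \left(z + 1\right) = -8 + z \left(1 + z\right)$)
$K{\left(M,q \right)} = \frac{M}{4} + \frac{q}{4}$ ($K{\left(M,q \right)} = \frac{q + M}{4} = \frac{M + q}{4} = \frac{M}{4} + \frac{q}{4}$)
$H = 9$ ($H = \left(\left(-8 + 2 + 2^{2}\right) + 5\right)^{2} = \left(\left(-8 + 2 + 4\right) + 5\right)^{2} = \left(-2 + 5\right)^{2} = 3^{2} = 9$)
$D{\left(j \right)} = - \frac{5}{2}$ ($D{\left(j \right)} = \left(-5\right) \frac{1}{2} = - \frac{5}{2}$)
$l = \frac{3}{2}$ ($l = \frac{1}{4} \cdot 7 + \frac{1}{4} \left(-1\right) = \frac{7}{4} - \frac{1}{4} = \frac{3}{2} \approx 1.5$)
$D{\left(H \right)} l = \left(- \frac{5}{2}\right) \frac{3}{2} = - \frac{15}{4}$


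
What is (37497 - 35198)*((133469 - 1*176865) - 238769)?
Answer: -648697335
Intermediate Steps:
(37497 - 35198)*((133469 - 1*176865) - 238769) = 2299*((133469 - 176865) - 238769) = 2299*(-43396 - 238769) = 2299*(-282165) = -648697335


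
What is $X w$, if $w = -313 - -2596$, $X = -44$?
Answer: $-100452$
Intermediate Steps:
$w = 2283$ ($w = -313 + 2596 = 2283$)
$X w = \left(-44\right) 2283 = -100452$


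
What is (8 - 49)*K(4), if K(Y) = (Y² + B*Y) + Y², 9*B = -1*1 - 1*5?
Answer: -3608/3 ≈ -1202.7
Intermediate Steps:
B = -⅔ (B = (-1*1 - 1*5)/9 = (-1 - 5)/9 = (⅑)*(-6) = -⅔ ≈ -0.66667)
K(Y) = 2*Y² - 2*Y/3 (K(Y) = (Y² - 2*Y/3) + Y² = 2*Y² - 2*Y/3)
(8 - 49)*K(4) = (8 - 49)*((⅔)*4*(-1 + 3*4)) = -82*4*(-1 + 12)/3 = -82*4*11/3 = -41*88/3 = -3608/3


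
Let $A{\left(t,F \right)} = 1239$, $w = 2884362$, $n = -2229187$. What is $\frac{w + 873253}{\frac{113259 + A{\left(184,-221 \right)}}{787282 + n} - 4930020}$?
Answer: $- \frac{1806041285525}{2369540200866} \approx -0.76219$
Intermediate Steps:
$\frac{w + 873253}{\frac{113259 + A{\left(184,-221 \right)}}{787282 + n} - 4930020} = \frac{2884362 + 873253}{\frac{113259 + 1239}{787282 - 2229187} - 4930020} = \frac{3757615}{\frac{114498}{-1441905} - 4930020} = \frac{3757615}{114498 \left(- \frac{1}{1441905}\right) - 4930020} = \frac{3757615}{- \frac{38166}{480635} - 4930020} = \frac{3757615}{- \frac{2369540200866}{480635}} = 3757615 \left(- \frac{480635}{2369540200866}\right) = - \frac{1806041285525}{2369540200866}$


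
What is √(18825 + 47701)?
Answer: √66526 ≈ 257.93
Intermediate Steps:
√(18825 + 47701) = √66526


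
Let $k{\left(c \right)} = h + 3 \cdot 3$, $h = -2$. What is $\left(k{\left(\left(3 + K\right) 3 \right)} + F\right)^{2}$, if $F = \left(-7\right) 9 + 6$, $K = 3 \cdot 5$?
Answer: $2500$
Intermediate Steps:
$K = 15$
$k{\left(c \right)} = 7$ ($k{\left(c \right)} = -2 + 3 \cdot 3 = -2 + 9 = 7$)
$F = -57$ ($F = -63 + 6 = -57$)
$\left(k{\left(\left(3 + K\right) 3 \right)} + F\right)^{2} = \left(7 - 57\right)^{2} = \left(-50\right)^{2} = 2500$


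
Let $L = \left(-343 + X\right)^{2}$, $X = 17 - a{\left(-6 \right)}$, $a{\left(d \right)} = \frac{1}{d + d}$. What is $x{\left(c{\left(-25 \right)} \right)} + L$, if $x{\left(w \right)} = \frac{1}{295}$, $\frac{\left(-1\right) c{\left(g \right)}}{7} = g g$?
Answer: $\frac{4512296839}{42480} \approx 1.0622 \cdot 10^{5}$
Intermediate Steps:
$c{\left(g \right)} = - 7 g^{2}$ ($c{\left(g \right)} = - 7 g g = - 7 g^{2}$)
$a{\left(d \right)} = \frac{1}{2 d}$
$X = \frac{205}{12}$ ($X = 17 - \frac{1}{2 \left(-6\right)} = 17 - \frac{1}{2} \left(- \frac{1}{6}\right) = 17 - - \frac{1}{12} = 17 + \frac{1}{12} = \frac{205}{12} \approx 17.083$)
$L = \frac{15295921}{144}$ ($L = \left(-343 + \frac{205}{12}\right)^{2} = \left(- \frac{3911}{12}\right)^{2} = \frac{15295921}{144} \approx 1.0622 \cdot 10^{5}$)
$x{\left(w \right)} = \frac{1}{295}$
$x{\left(c{\left(-25 \right)} \right)} + L = \frac{1}{295} + \frac{15295921}{144} = \frac{4512296839}{42480}$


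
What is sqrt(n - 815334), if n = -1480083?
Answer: I*sqrt(2295417) ≈ 1515.1*I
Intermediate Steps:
sqrt(n - 815334) = sqrt(-1480083 - 815334) = sqrt(-2295417) = I*sqrt(2295417)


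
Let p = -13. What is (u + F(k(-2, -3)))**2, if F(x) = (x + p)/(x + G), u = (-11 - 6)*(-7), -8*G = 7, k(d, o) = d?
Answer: 8162449/529 ≈ 15430.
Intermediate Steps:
G = -7/8 (G = -1/8*7 = -7/8 ≈ -0.87500)
u = 119 (u = -17*(-7) = 119)
F(x) = (-13 + x)/(-7/8 + x) (F(x) = (x - 13)/(x - 7/8) = (-13 + x)/(-7/8 + x))
(u + F(k(-2, -3)))**2 = (119 + 8*(-13 - 2)/(-7 + 8*(-2)))**2 = (119 + 8*(-15)/(-7 - 16))**2 = (119 + 8*(-15)/(-23))**2 = (119 + 8*(-1/23)*(-15))**2 = (119 + 120/23)**2 = (2857/23)**2 = 8162449/529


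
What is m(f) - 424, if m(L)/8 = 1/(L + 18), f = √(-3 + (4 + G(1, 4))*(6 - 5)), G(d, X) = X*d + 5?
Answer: -66496/157 - 4*√10/157 ≈ -423.62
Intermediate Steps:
G(d, X) = 5 + X*d
f = √10 (f = √(-3 + (4 + (5 + 4*1))*(6 - 5)) = √(-3 + (4 + (5 + 4))*1) = √(-3 + (4 + 9)*1) = √(-3 + 13*1) = √(-3 + 13) = √10 ≈ 3.1623)
m(L) = 8/(18 + L) (m(L) = 8/(L + 18) = 8/(18 + L))
m(f) - 424 = 8/(18 + √10) - 424 = -424 + 8/(18 + √10)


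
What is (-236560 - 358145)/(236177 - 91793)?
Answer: -198235/48128 ≈ -4.1189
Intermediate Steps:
(-236560 - 358145)/(236177 - 91793) = -594705/144384 = -594705*1/144384 = -198235/48128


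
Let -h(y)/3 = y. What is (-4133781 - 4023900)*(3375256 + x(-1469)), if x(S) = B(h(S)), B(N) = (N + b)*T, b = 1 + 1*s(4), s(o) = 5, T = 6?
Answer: -27750260818854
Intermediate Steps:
h(y) = -3*y
b = 6 (b = 1 + 1*5 = 1 + 5 = 6)
B(N) = 36 + 6*N (B(N) = (N + 6)*6 = (6 + N)*6 = 36 + 6*N)
x(S) = 36 - 18*S (x(S) = 36 + 6*(-3*S) = 36 - 18*S)
(-4133781 - 4023900)*(3375256 + x(-1469)) = (-4133781 - 4023900)*(3375256 + (36 - 18*(-1469))) = -8157681*(3375256 + (36 + 26442)) = -8157681*(3375256 + 26478) = -8157681*3401734 = -27750260818854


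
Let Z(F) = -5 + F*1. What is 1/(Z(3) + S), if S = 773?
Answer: 1/771 ≈ 0.0012970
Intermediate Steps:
Z(F) = -5 + F
1/(Z(3) + S) = 1/((-5 + 3) + 773) = 1/(-2 + 773) = 1/771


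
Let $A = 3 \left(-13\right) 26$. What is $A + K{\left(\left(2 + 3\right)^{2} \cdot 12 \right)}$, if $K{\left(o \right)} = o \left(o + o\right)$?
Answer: $178986$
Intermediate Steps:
$K{\left(o \right)} = 2 o^{2}$ ($K{\left(o \right)} = o 2 o = 2 o^{2}$)
$A = -1014$ ($A = \left(-39\right) 26 = -1014$)
$A + K{\left(\left(2 + 3\right)^{2} \cdot 12 \right)} = -1014 + 2 \left(\left(2 + 3\right)^{2} \cdot 12\right)^{2} = -1014 + 2 \left(5^{2} \cdot 12\right)^{2} = -1014 + 2 \left(25 \cdot 12\right)^{2} = -1014 + 2 \cdot 300^{2} = -1014 + 2 \cdot 90000 = -1014 + 180000 = 178986$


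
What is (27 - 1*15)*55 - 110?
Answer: 550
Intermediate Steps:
(27 - 1*15)*55 - 110 = (27 - 15)*55 - 110 = 12*55 - 110 = 660 - 110 = 550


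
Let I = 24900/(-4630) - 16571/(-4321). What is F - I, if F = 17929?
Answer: 35872256684/2000623 ≈ 17931.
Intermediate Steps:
I = -3086917/2000623 (I = 24900*(-1/4630) - 16571*(-1/4321) = -2490/463 + 16571/4321 = -3086917/2000623 ≈ -1.5430)
F - I = 17929 - 1*(-3086917/2000623) = 17929 + 3086917/2000623 = 35872256684/2000623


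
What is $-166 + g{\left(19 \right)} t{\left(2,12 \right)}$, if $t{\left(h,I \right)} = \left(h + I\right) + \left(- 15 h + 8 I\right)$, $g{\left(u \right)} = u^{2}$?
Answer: $28714$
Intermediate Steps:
$t{\left(h,I \right)} = - 14 h + 9 I$ ($t{\left(h,I \right)} = \left(I + h\right) + \left(- 15 h + 8 I\right) = - 14 h + 9 I$)
$-166 + g{\left(19 \right)} t{\left(2,12 \right)} = -166 + 19^{2} \left(\left(-14\right) 2 + 9 \cdot 12\right) = -166 + 361 \left(-28 + 108\right) = -166 + 361 \cdot 80 = -166 + 28880 = 28714$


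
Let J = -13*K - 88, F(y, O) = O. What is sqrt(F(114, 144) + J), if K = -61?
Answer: sqrt(849) ≈ 29.138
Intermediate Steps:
J = 705 (J = -13*(-61) - 88 = 793 - 88 = 705)
sqrt(F(114, 144) + J) = sqrt(144 + 705) = sqrt(849)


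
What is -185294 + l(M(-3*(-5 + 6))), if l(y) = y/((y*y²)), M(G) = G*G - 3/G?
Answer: -18529399/100 ≈ -1.8529e+5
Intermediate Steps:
M(G) = G² - 3/G
l(y) = y⁻² (l(y) = y/(y³) = y/y³ = y⁻²)
-185294 + l(M(-3*(-5 + 6))) = -185294 + ((-3 + (-3*(-5 + 6))³)/((-3*(-5 + 6))))⁻² = -185294 + ((-3 + (-3*1)³)/((-3*1)))⁻² = -185294 + ((-3 + (-3)³)/(-3))⁻² = -185294 + (-(-3 - 27)/3)⁻² = -185294 + (-⅓*(-30))⁻² = -185294 + 10⁻² = -185294 + 1/100 = -18529399/100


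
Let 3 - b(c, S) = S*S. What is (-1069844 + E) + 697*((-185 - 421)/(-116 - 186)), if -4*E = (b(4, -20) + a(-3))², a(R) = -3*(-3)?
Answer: -167018289/151 ≈ -1.1061e+6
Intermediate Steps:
b(c, S) = 3 - S² (b(c, S) = 3 - S*S = 3 - S²)
a(R) = 9
E = -37636 (E = -((3 - 1*(-20)²) + 9)²/4 = -((3 - 1*400) + 9)²/4 = -((3 - 400) + 9)²/4 = -(-397 + 9)²/4 = -¼*(-388)² = -¼*150544 = -37636)
(-1069844 + E) + 697*((-185 - 421)/(-116 - 186)) = (-1069844 - 37636) + 697*((-185 - 421)/(-116 - 186)) = -1107480 + 697*(-606/(-302)) = -1107480 + 697*(-606*(-1/302)) = -1107480 + 697*(303/151) = -1107480 + 211191/151 = -167018289/151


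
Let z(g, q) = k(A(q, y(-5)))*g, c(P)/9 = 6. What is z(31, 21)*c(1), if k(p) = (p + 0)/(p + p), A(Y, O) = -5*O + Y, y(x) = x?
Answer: 837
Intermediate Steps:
A(Y, O) = Y - 5*O
k(p) = 1/2 (k(p) = p/((2*p)) = p*(1/(2*p)) = 1/2)
c(P) = 54 (c(P) = 9*6 = 54)
z(g, q) = g/2
z(31, 21)*c(1) = ((1/2)*31)*54 = (31/2)*54 = 837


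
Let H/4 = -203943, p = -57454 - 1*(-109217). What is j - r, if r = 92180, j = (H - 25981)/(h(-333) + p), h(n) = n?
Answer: -4741659153/51430 ≈ -92196.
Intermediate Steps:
p = 51763 (p = -57454 + 109217 = 51763)
H = -815772 (H = 4*(-203943) = -815772)
j = -841753/51430 (j = (-815772 - 25981)/(-333 + 51763) = -841753/51430 ≈ -16.367)
j - r = -841753/51430 - 1*92180 = -841753/51430 - 92180 = -4741659153/51430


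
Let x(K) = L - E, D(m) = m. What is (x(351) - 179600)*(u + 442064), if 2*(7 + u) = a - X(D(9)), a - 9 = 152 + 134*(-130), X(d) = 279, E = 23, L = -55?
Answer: -77852321264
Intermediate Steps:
a = -17259 (a = 9 + (152 + 134*(-130)) = 9 + (152 - 17420) = 9 - 17268 = -17259)
x(K) = -78 (x(K) = -55 - 1*23 = -55 - 23 = -78)
u = -8776 (u = -7 + (-17259 - 1*279)/2 = -7 + (-17259 - 279)/2 = -7 + (1/2)*(-17538) = -7 - 8769 = -8776)
(x(351) - 179600)*(u + 442064) = (-78 - 179600)*(-8776 + 442064) = -179678*433288 = -77852321264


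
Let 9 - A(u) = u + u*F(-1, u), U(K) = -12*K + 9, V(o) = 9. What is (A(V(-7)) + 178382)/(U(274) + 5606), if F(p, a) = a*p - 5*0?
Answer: 997/13 ≈ 76.692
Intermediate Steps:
U(K) = 9 - 12*K
F(p, a) = a*p (F(p, a) = a*p + 0 = a*p)
A(u) = 9 + u² - u (A(u) = 9 - (u + u*(u*(-1))) = 9 - (u + u*(-u)) = 9 - (u - u²) = 9 + (u² - u) = 9 + u² - u)
(A(V(-7)) + 178382)/(U(274) + 5606) = ((9 + 9² - 1*9) + 178382)/((9 - 12*274) + 5606) = ((9 + 81 - 9) + 178382)/((9 - 3288) + 5606) = (81 + 178382)/(-3279 + 5606) = 178463/2327 = 178463*(1/2327) = 997/13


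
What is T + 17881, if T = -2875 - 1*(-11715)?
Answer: 26721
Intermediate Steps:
T = 8840 (T = -2875 + 11715 = 8840)
T + 17881 = 8840 + 17881 = 26721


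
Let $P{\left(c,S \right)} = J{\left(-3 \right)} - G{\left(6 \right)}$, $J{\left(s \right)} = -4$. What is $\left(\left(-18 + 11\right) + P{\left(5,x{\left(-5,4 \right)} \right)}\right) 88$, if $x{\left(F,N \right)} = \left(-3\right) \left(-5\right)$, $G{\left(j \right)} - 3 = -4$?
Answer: $-880$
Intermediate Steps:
$G{\left(j \right)} = -1$ ($G{\left(j \right)} = 3 - 4 = -1$)
$x{\left(F,N \right)} = 15$
$P{\left(c,S \right)} = -3$ ($P{\left(c,S \right)} = -4 - -1 = -4 + 1 = -3$)
$\left(\left(-18 + 11\right) + P{\left(5,x{\left(-5,4 \right)} \right)}\right) 88 = \left(\left(-18 + 11\right) - 3\right) 88 = \left(-7 - 3\right) 88 = \left(-10\right) 88 = -880$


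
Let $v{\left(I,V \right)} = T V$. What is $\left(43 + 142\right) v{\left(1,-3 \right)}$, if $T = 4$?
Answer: $-2220$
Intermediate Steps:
$v{\left(I,V \right)} = 4 V$
$\left(43 + 142\right) v{\left(1,-3 \right)} = \left(43 + 142\right) 4 \left(-3\right) = 185 \left(-12\right) = -2220$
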